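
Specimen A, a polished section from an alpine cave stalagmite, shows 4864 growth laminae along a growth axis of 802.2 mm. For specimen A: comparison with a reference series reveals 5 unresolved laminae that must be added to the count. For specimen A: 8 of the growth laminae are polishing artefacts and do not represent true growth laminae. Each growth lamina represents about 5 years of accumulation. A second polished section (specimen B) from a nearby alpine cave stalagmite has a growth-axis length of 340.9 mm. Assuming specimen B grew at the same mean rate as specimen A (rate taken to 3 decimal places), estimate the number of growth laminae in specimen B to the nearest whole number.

Specimen A: true growth lamina count = 4864 − 8 + 5 = 4861.
Specimen A: 4861 growth laminae at 5 years each span 4861 × 5 = 24305 years.
A: 802.2 mm over 24305 years gives 802.2 / 24305 ≈ 0.033 mm/yr.
B spans 340.9 / 0.033 = 10330.30 years; at 5 years per growth lamina that is 10330.30 / 5 ≈ 2066 growth laminae.

2066 growth laminae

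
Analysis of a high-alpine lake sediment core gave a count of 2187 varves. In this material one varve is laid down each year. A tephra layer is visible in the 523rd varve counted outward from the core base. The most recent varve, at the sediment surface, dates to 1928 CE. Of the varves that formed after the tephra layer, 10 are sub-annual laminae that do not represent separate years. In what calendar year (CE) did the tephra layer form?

Between varve 523 and the sediment surface there are 2187 − 523 = 1664 varves.
Excluding 10 false varves: 1664 − 10 = 1654.
Counting back 1654 years from 1928 CE places the tephra layer in 1928 − 1654 = 274 CE.

274 CE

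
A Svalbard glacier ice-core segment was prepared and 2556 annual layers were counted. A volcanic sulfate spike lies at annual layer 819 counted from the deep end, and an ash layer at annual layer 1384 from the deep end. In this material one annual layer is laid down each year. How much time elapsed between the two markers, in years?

565 years

1384 − 819 = 565 annual layers lie between the two events.
One annual layer per year makes the interval 565 years.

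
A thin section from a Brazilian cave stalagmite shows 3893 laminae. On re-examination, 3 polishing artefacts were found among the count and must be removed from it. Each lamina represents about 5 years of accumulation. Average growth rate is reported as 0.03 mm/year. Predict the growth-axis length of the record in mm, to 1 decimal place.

After corrections the count is 3893 − 3 = 3890 laminae.
At 5 years per lamina, 3890 × 5 = 19450 years.
Predicted length = 0.03 mm/year × 19450 years = 583.5 mm.

583.5 mm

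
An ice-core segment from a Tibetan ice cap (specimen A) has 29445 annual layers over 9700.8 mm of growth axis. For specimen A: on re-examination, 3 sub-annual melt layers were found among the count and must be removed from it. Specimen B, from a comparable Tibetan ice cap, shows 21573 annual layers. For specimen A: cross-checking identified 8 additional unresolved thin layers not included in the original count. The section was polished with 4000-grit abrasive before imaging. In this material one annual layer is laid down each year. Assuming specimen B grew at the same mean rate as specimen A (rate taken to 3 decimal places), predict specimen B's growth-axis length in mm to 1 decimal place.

Specimen A: after corrections the count is 29445 − 3 + 8 = 29450 annual layers.
A: Mean rate = 9700.8 mm / 29450 years ≈ 0.329 mm/yr.
B's length ≈ 0.329 × 21573 = 7097.5 mm.

7097.5 mm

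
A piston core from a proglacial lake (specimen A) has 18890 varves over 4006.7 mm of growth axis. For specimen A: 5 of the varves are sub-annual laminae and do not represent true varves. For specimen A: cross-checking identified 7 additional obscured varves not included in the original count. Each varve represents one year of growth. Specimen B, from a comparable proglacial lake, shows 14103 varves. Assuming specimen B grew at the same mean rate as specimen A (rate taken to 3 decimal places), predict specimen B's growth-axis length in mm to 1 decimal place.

2989.8 mm

Specimen A: true varve count = 18890 − 5 + 7 = 18892.
A: Extension rate ≈ 4006.7 / 18892 = 0.212 mm per year.
For B, 0.212 mm/year × 14103 years = 2989.8 mm.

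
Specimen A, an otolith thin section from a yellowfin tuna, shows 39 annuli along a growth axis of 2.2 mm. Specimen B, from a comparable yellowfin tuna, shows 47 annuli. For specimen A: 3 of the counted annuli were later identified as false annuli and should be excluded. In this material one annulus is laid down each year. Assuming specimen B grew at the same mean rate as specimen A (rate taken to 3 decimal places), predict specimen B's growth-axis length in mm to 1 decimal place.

Specimen A: adjusted count: 39 − 3 = 36 annuli.
A: Extension rate ≈ 2.2 / 36 = 0.061 mm/year.
Length of B = 0.061 × 47 = 2.9 mm.

2.9 mm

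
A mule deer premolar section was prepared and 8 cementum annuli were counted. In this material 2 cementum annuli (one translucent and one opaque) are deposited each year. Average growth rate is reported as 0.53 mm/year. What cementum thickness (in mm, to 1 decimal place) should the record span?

With 2 cementum annuli per year, 8 / 2 = 4 years.
4 years at 0.53 mm/year gives 0.53 × 4 = 2.1 mm.

2.1 mm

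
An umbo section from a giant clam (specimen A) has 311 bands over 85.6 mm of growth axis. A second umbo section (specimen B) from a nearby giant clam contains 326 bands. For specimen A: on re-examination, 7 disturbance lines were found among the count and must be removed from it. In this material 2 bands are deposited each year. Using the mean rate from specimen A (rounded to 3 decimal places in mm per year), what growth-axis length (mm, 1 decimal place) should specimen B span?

Specimen A: after corrections the count is 311 − 7 = 304 bands.
Specimen A: dividing by 2 bands per year: 304 / 2 = 152 years.
A: Extension rate ≈ 85.6 / 152 = 0.563 mm/yr.
Specimen B: with 2 bands per year, 326 / 2 = 163 years. For B, 0.563 mm/year × 163 years = 91.8 mm.

91.8 mm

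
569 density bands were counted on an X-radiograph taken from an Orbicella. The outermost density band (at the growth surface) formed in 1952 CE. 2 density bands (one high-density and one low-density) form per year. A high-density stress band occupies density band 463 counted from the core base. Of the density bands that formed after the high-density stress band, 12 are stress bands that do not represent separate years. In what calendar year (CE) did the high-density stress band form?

569 − 463 = 106 density bands lie beyond the high-density stress band toward the growth surface.
Removing the 12 false density bands leaves 106 − 12 = 94 true density bands beyond the high-density stress band.
With 2 density bands per year, 94 / 2 = 47 years.
The density band at the growth surface is 1952 CE, so the high-density stress band dates to 1952 − 47 = 1905 CE.

1905 CE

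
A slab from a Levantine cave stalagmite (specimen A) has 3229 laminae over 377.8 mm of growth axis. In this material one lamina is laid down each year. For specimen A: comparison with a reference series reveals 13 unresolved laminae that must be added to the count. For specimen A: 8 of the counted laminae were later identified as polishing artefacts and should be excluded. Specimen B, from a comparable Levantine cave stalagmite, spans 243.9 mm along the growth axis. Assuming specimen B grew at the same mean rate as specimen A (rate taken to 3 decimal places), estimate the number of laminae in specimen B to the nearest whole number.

Specimen A: after corrections the count is 3229 − 8 + 13 = 3234 laminae.
A: 377.8 mm over 3234 years gives 377.8 / 3234 ≈ 0.117 mm/yr.
For B, 243.9 / 0.117 = 2084.62 years ≈ 2085 laminae.

2085 laminae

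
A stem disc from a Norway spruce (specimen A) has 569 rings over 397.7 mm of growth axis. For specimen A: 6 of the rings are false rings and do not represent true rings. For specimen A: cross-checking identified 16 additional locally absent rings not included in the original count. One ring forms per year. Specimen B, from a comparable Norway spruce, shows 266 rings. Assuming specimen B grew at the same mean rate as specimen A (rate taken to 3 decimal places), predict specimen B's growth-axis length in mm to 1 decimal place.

Specimen A: true ring count = 569 − 6 + 16 = 579.
A: Mean rate = 397.7 mm / 579 years ≈ 0.687 mm/yr.
For B, 0.687 mm/year × 266 years = 182.7 mm.

182.7 mm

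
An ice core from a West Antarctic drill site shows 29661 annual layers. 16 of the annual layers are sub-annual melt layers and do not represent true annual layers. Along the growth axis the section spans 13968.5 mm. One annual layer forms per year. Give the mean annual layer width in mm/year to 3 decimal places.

0.471 mm/year

Adjusted count: 29661 − 16 = 29645 annual layers.
13968.5 mm over 29645 years gives 13968.5 / 29645 ≈ 0.471 mm/year.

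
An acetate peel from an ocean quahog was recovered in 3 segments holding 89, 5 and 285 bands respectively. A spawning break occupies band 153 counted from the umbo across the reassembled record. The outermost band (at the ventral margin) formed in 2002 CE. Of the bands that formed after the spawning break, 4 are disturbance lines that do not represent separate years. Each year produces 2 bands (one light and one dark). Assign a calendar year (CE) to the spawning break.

Total bands = 89 + 5 + 285 = 379.
379 − 153 = 226 bands lie beyond the spawning break toward the ventral margin.
226 − 4 false = 222 true bands after the spawning break.
222 bands at 2 per year is 222 / 2 = 111 years.
The band at the ventral margin is 2002 CE, so the spawning break dates to 2002 − 111 = 1891 CE.

1891 CE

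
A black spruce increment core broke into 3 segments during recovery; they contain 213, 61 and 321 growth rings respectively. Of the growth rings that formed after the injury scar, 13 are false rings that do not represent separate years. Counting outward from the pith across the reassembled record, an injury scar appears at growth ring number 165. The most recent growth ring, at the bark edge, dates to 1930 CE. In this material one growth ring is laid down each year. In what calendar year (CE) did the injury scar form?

1513 CE

Total growth rings = 213 + 61 + 321 = 595.
595 − 165 = 430 growth rings lie beyond the injury scar toward the bark edge.
Removing the 13 false growth rings leaves 430 − 13 = 417 true growth rings beyond the injury scar.
1930 − 417 = 1513 CE.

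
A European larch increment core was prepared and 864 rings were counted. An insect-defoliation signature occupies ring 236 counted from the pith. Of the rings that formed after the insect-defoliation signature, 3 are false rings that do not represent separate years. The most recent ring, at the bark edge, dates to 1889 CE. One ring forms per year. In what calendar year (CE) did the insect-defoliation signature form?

The insect-defoliation signature sits at ring 236 from the pith, so 864 − 236 = 628 rings formed after it.
Excluding 3 false rings: 628 − 3 = 625.
The ring at the bark edge is 1889 CE, so the insect-defoliation signature dates to 1889 − 625 = 1264 CE.

1264 CE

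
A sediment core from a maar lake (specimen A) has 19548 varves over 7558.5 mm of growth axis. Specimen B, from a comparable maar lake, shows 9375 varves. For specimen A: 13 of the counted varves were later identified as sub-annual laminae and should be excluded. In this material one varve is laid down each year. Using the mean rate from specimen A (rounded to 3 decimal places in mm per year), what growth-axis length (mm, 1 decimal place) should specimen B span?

3628.1 mm

Specimen A: adjusted count: 19548 − 13 = 19535 varves.
A: 7558.5 mm over 19535 years gives 7558.5 / 19535 ≈ 0.387 mm/yr.
B's length ≈ 0.387 × 9375 = 3628.1 mm.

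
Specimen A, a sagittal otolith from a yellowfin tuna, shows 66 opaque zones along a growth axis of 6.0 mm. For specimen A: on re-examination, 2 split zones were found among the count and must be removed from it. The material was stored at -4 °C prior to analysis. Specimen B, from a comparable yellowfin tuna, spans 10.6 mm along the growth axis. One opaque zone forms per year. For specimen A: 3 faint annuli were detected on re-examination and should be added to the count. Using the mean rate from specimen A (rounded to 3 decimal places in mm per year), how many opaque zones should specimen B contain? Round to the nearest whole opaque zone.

Specimen A: after corrections the count is 66 − 2 + 3 = 67 opaque zones.
A: 6.0 mm over 67 years gives 6.0 / 67 ≈ 0.090 mm per year.
B spans 10.6 / 0.090 = 117.78 years ≈ 118 opaque zones.

118 opaque zones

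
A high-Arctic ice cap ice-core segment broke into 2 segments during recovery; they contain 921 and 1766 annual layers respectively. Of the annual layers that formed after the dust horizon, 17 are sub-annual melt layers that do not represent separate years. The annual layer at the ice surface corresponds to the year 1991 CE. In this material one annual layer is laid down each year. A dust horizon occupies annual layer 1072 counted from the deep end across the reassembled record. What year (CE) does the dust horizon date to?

Total annual layers = 921 + 1766 = 2687.
The dust horizon sits at annual layer 1072 from the deep end, so 2687 − 1072 = 1615 annual layers formed after it.
Removing the 17 false annual layers leaves 1615 − 17 = 1598 true annual layers beyond the dust horizon.
1991 − 1598 = 393 CE.

393 CE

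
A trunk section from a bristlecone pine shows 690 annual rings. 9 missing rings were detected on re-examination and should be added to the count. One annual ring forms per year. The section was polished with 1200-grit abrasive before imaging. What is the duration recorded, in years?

699 years

Correcting the raw count gives 690 + 9 = 699 true annual rings.
At one annual ring per year, that is 699 years.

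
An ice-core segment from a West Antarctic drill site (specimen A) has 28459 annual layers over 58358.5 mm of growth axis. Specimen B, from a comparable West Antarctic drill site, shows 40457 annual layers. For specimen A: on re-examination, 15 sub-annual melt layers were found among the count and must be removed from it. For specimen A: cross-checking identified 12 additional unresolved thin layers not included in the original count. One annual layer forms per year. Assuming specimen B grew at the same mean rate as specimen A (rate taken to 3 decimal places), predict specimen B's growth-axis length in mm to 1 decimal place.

Specimen A: correcting the raw count gives 28459 − 15 + 12 = 28456 true annual layers.
A: Extension rate ≈ 58358.5 / 28456 = 2.051 mm per year.
B's length ≈ 2.051 × 40457 = 82977.3 mm.

82977.3 mm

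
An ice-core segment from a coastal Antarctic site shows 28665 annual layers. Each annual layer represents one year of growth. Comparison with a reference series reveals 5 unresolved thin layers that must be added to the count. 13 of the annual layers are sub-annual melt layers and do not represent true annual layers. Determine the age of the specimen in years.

28657 years

Correcting the raw count gives 28665 − 13 + 5 = 28657 true annual layers.
With a one-to-one annual layer periodicity this is 28657 years.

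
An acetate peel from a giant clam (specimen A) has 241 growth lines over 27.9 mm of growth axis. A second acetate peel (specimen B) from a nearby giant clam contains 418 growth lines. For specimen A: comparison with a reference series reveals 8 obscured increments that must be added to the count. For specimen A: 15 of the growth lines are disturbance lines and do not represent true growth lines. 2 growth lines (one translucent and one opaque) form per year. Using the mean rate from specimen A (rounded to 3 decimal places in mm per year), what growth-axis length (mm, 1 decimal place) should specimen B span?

Specimen A: adjusted count: 241 − 15 + 8 = 234 growth lines.
Specimen A: with 2 growth lines per year, 234 / 2 = 117 years.
A: Extension rate ≈ 27.9 / 117 = 0.238 mm/yr.
Specimen B: with 2 growth lines per year, 418 / 2 = 209 years. Length of B = 0.238 × 209 = 49.7 mm.

49.7 mm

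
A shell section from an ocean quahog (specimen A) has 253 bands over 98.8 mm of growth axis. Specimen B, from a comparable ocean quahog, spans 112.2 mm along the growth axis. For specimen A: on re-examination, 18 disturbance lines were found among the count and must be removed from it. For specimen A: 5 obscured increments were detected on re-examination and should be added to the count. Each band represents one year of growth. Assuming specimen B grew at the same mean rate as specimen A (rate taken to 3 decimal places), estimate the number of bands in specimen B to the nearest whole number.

272 bands

Specimen A: after corrections the count is 253 − 18 + 5 = 240 bands.
A: 98.8 mm over 240 years gives 98.8 / 240 ≈ 0.412 mm/year.
For B, 112.2 / 0.412 = 272.33 years ≈ 272 bands.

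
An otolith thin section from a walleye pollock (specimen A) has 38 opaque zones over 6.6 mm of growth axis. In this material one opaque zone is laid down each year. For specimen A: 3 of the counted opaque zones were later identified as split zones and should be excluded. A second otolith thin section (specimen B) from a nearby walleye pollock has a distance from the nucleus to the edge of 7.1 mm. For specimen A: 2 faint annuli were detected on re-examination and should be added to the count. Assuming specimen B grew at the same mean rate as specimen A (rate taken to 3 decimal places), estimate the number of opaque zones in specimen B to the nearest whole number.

Specimen A: after corrections the count is 38 − 3 + 2 = 37 opaque zones.
A: Mean rate = 6.6 mm / 37 years ≈ 0.178 mm/yr.
For B, 7.1 / 0.178 = 39.89 years ≈ 40 opaque zones.

40 opaque zones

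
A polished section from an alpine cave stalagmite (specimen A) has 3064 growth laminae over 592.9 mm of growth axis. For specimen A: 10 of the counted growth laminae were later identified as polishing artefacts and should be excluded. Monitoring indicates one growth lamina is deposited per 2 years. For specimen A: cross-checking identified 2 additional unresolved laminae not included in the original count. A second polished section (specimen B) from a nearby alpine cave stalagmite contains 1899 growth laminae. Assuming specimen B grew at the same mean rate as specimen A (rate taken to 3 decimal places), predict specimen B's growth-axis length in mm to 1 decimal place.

Specimen A: true growth lamina count = 3064 − 10 + 2 = 3056.
Specimen A: at 2 years per growth lamina, 3056 × 2 = 6112 years.
A: 592.9 mm over 6112 years gives 592.9 / 6112 ≈ 0.097 mm/yr.
Specimen B: at 2 years per growth lamina, 1899 × 2 = 3798 years. B's length ≈ 0.097 × 3798 = 368.4 mm.

368.4 mm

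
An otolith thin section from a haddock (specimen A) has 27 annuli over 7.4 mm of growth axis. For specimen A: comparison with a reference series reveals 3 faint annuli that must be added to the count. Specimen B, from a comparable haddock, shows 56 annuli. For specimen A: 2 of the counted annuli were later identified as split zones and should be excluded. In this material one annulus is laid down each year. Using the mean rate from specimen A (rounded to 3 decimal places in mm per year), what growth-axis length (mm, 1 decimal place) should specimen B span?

Specimen A: correcting the raw count gives 27 − 2 + 3 = 28 true annuli.
A: Extension rate ≈ 7.4 / 28 = 0.264 mm/year.
For B, 0.264 mm/year × 56 years = 14.8 mm.

14.8 mm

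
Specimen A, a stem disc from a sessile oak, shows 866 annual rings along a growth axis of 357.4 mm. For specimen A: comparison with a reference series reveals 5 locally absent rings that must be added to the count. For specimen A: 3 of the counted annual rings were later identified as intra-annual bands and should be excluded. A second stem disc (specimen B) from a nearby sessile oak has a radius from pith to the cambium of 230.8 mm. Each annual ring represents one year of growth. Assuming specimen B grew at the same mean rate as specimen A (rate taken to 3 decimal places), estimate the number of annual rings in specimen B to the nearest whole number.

560 annual rings

Specimen A: correcting the raw count gives 866 − 3 + 5 = 868 true annual rings.
A: 357.4 mm over 868 years gives 357.4 / 868 ≈ 0.412 mm/year.
B spans 230.8 / 0.412 = 560.19 years ≈ 560 annual rings.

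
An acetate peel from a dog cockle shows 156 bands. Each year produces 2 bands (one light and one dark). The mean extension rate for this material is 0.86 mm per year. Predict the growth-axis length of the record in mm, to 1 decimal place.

156 bands at 2 per year is 156 / 2 = 78 years.
78 years at 0.86 mm/year gives 0.86 × 78 = 67.1 mm.

67.1 mm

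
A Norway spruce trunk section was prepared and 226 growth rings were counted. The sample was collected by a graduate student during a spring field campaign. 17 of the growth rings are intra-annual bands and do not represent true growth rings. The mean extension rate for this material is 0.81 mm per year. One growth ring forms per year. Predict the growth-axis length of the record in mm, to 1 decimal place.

169.3 mm

True growth ring count = 226 − 17 = 209.
Predicted length = 0.81 mm/year × 209 years = 169.3 mm.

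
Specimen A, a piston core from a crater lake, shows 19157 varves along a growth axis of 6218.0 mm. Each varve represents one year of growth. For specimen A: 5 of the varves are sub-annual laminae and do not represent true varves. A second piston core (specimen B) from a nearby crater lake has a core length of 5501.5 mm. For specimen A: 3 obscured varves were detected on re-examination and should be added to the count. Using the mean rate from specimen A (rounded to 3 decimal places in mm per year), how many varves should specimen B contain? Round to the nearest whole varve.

16928 varves

Specimen A: adjusted count: 19157 − 5 + 3 = 19155 varves.
A: Extension rate ≈ 6218.0 / 19155 = 0.325 mm/yr.
B spans 5501.5 / 0.325 = 16927.69 years ≈ 16928 varves.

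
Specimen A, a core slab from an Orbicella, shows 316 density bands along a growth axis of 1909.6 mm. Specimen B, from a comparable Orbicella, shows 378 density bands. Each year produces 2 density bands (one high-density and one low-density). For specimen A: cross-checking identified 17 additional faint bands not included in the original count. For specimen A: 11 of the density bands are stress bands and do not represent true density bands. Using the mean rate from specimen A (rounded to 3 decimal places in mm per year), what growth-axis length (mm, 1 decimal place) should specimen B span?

2241.7 mm

Specimen A: after corrections the count is 316 − 11 + 17 = 322 density bands.
Specimen A: with 2 density bands per year, 322 / 2 = 161 years.
A: 1909.6 mm over 161 years gives 1909.6 / 161 ≈ 11.861 mm/year.
Specimen B: dividing by 2 density bands per year: 378 / 2 = 189 years. Length of B = 11.861 × 189 = 2241.7 mm.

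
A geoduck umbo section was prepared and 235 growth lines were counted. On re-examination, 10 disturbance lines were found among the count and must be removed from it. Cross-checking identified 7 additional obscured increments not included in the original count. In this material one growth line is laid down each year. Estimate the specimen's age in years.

True growth line count = 235 − 10 + 7 = 232.
One growth line per year makes the duration 232 years.

232 years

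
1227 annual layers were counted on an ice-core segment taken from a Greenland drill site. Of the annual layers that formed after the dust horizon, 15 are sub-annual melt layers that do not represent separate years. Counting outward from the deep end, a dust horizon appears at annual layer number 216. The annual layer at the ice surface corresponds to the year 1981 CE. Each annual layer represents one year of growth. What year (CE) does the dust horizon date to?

Between annual layer 216 and the ice surface there are 1227 − 216 = 1011 annual layers.
Excluding 15 false annual layers: 1011 − 15 = 996.
Counting back 996 years from 1981 CE places the dust horizon in 1981 − 996 = 985 CE.

985 CE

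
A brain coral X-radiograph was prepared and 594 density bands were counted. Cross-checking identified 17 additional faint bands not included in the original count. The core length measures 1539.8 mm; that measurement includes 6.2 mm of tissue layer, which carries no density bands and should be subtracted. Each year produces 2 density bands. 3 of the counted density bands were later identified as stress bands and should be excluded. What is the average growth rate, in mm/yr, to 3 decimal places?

5.045 mm/yr

Adjusted count: 594 − 3 + 17 = 608 density bands.
Dividing by 2 density bands per year: 608 / 2 = 304 years.
Net length = 1539.8 − 6.2 = 1533.6 mm.
Mean rate = 1533.6 mm / 304 years ≈ 5.045 mm/yr.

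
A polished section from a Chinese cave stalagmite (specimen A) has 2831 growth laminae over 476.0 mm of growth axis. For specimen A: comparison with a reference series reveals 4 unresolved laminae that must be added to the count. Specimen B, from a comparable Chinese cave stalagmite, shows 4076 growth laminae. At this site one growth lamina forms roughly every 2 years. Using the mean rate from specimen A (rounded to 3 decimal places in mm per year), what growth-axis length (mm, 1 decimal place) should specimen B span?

684.8 mm

Specimen A: after corrections the count is 2831 + 4 = 2835 growth laminae.
Specimen A: at 2 years per growth lamina, 2835 × 2 = 5670 years.
A: 476.0 mm over 5670 years gives 476.0 / 5670 ≈ 0.084 mm/year.
Specimen B: at 2 years per growth lamina, 4076 × 2 = 8152 years. Length of B = 0.084 × 8152 = 684.8 mm.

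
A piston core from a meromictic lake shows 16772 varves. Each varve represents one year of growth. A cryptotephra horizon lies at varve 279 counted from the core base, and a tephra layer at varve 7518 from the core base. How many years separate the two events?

7239 yr

The two markers are separated by 7518 − 279 = 7239 varves.
At one varve per year, 7239 years elapsed between them.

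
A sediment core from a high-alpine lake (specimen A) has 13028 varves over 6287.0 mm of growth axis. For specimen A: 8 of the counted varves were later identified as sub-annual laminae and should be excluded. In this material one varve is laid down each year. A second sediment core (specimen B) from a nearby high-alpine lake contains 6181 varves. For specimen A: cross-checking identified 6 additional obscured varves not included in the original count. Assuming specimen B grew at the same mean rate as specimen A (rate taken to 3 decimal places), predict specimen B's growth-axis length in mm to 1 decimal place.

Specimen A: after corrections the count is 13028 − 8 + 6 = 13026 varves.
A: Mean rate = 6287.0 mm / 13026 years ≈ 0.483 mm/yr.
Length of B = 0.483 × 6181 = 2985.4 mm.

2985.4 mm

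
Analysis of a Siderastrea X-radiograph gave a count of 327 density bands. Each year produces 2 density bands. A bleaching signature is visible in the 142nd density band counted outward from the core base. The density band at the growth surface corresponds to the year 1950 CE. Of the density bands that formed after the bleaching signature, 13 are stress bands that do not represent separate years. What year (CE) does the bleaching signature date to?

1864 CE

327 − 142 = 185 density bands lie beyond the bleaching signature toward the growth surface.
Excluding 13 false density bands: 185 − 13 = 172.
With 2 density bands per year, 172 / 2 = 86 years.
The density band at the growth surface is 1950 CE, so the bleaching signature dates to 1950 − 86 = 1864 CE.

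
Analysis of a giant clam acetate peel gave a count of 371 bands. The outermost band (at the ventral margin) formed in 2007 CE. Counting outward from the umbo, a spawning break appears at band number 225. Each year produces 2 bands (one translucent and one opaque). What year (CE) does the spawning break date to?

Between band 225 and the ventral margin there are 371 − 225 = 146 bands.
146 bands at 2 per year is 146 / 2 = 73 years.
The band at the ventral margin is 2007 CE, so the spawning break dates to 2007 − 73 = 1934 CE.

1934 CE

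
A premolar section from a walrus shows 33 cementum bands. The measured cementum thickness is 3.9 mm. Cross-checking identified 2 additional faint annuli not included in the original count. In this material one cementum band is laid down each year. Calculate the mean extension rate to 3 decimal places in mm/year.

After corrections the count is 33 + 2 = 35 cementum bands.
Mean rate = 3.9 mm / 35 years ≈ 0.111 mm/year.

0.111 mm/year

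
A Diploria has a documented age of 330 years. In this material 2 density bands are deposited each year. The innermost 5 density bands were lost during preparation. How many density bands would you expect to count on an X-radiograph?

With 2 density bands per year, 330 years would produce 330 × 2 = 660 density bands.
Subtracting the 5 density bands not captured gives 660 − 5 = 655 density bands in the record.

655 density bands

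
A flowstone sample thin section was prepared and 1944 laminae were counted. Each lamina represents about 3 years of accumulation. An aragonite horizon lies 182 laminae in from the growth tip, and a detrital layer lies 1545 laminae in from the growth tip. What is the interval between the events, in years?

4089 years

1545 − 182 = 1363 laminae lie between the two events.
At 3 years per lamina, 1363 × 3 = 4089 years.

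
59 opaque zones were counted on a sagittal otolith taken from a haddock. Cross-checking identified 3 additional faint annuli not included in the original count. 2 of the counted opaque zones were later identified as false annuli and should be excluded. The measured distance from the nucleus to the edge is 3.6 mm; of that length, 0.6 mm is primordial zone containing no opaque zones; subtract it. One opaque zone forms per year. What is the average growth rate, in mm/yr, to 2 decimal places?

0.05 mm/yr

Adjusted count: 59 − 2 + 3 = 60 opaque zones.
Net length = 3.6 − 0.6 = 3.0 mm.
Mean rate = 3.0 mm / 60 years ≈ 0.05 mm/yr.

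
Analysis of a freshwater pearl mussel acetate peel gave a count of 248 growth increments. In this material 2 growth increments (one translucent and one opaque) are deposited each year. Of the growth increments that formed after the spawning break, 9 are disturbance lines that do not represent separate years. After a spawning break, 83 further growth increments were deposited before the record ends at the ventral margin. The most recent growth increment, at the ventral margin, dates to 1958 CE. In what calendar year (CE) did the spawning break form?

1921 CE

83 growth increments formed after the spawning break.
83 − 9 false = 74 true growth increments after the spawning break.
74 growth increments at 2 per year is 74 / 2 = 37 years.
1958 − 37 = 1921 CE.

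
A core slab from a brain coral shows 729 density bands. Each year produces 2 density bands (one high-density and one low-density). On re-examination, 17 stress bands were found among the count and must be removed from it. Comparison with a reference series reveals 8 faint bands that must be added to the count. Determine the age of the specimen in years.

360 years

Adjusted count: 729 − 17 + 8 = 720 density bands.
720 density bands at 2 per year is 720 / 2 = 360 years.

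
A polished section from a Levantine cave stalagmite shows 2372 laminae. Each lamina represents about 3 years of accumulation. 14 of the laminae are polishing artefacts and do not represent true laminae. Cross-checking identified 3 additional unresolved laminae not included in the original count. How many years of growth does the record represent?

7083 yr

Adjusted count: 2372 − 14 + 3 = 2361 laminae.
At 3 years per lamina, 2361 × 3 = 7083 years.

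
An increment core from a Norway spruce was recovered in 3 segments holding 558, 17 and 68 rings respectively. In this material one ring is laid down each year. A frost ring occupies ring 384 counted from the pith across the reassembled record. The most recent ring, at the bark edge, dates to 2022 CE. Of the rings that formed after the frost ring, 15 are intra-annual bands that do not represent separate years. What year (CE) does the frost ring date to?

1778 CE

Total rings = 558 + 17 + 68 = 643.
The frost ring sits at ring 384 from the pith, so 643 − 384 = 259 rings formed after it.
259 − 15 false = 244 true rings after the frost ring.
2022 − 244 = 1778 CE.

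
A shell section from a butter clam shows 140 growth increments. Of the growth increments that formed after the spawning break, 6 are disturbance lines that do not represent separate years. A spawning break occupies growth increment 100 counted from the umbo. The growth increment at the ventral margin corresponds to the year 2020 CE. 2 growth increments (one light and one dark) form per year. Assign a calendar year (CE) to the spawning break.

2003 CE

Between growth increment 100 and the ventral margin there are 140 − 100 = 40 growth increments.
Excluding 6 false growth increments: 40 − 6 = 34.
34 growth increments at 2 per year is 34 / 2 = 17 years.
Counting back 17 years from 2020 CE places the spawning break in 2020 − 17 = 2003 CE.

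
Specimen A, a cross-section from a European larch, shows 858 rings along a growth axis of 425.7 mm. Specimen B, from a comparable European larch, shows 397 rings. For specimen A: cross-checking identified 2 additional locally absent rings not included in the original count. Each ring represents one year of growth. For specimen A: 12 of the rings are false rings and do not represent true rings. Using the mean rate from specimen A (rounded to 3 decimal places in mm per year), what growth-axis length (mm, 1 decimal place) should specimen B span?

Specimen A: adjusted count: 858 − 12 + 2 = 848 rings.
A: Mean rate = 425.7 mm / 848 years ≈ 0.502 mm per year.
B's length ≈ 0.502 × 397 = 199.3 mm.

199.3 mm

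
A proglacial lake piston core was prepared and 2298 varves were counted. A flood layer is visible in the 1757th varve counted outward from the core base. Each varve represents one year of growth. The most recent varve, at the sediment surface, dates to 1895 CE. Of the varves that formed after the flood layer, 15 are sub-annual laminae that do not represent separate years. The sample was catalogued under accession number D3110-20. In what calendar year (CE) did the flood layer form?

2298 − 1757 = 541 varves lie beyond the flood layer toward the sediment surface.
Excluding 15 false varves: 541 − 15 = 526.
The varve at the sediment surface is 1895 CE, so the flood layer dates to 1895 − 526 = 1369 CE.

1369 CE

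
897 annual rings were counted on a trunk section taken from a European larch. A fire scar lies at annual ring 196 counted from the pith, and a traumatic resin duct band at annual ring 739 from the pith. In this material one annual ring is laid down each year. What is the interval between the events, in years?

Separation: 739 − 196 = 543 annual rings.
That is 543 years at one annual ring per year.

543 years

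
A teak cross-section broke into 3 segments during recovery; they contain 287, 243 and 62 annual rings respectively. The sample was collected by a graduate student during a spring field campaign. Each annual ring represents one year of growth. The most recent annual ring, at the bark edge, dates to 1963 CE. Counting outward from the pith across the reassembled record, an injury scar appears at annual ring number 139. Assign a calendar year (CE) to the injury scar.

Total annual rings = 287 + 243 + 62 = 592.
Between annual ring 139 and the bark edge there are 592 − 139 = 453 annual rings.
The annual ring at the bark edge is 1963 CE, so the injury scar dates to 1963 − 453 = 1510 CE.

1510 CE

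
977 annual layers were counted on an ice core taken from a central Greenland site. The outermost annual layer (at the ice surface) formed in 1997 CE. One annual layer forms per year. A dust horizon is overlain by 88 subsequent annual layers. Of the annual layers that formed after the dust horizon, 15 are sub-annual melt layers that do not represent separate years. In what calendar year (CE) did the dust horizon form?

88 annual layers formed after the dust horizon.
88 − 15 false = 73 true annual layers after the dust horizon.
1997 − 73 = 1924 CE.

1924 CE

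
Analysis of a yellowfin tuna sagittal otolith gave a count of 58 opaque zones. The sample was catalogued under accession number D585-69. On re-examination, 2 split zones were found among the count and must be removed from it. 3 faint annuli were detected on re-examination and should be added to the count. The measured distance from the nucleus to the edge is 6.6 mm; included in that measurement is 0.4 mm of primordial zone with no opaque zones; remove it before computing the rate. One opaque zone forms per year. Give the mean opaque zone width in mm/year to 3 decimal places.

Adjusted count: 58 − 2 + 3 = 59 opaque zones.
Net length = 6.6 − 0.4 = 6.2 mm.
Mean rate = 6.2 mm / 59 years ≈ 0.105 mm/year.

0.105 mm/year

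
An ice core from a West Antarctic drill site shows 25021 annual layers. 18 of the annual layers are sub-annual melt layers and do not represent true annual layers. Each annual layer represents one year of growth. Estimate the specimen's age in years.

Adjusted count: 25021 − 18 = 25003 annual layers.
With a one-to-one annual layer periodicity this is 25003 years.

25003 years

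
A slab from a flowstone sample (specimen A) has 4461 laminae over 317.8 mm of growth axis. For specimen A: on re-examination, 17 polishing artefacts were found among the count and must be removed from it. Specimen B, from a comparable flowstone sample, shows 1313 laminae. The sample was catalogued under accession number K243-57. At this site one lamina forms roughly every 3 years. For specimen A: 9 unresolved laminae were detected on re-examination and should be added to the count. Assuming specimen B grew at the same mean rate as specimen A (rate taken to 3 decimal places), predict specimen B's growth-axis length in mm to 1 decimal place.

94.5 mm

Specimen A: correcting the raw count gives 4461 − 17 + 9 = 4453 true laminae.
Specimen A: at 3 years per lamina, 4453 × 3 = 13359 years.
A: Mean rate = 317.8 mm / 13359 years ≈ 0.024 mm per year.
Specimen B: 1313 laminae at 3 years each span 1313 × 3 = 3939 years. Length of B = 0.024 × 3939 = 94.5 mm.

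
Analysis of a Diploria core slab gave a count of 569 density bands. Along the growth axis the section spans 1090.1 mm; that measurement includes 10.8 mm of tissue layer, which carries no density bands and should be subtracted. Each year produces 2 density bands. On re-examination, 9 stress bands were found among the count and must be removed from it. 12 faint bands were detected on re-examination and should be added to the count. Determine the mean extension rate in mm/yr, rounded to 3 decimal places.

Correcting the raw count gives 569 − 9 + 12 = 572 true density bands.
572 density bands at 2 per year is 572 / 2 = 286 years.
The growth record spans 1090.1 − 10.8 = 1079.3 mm.
Mean rate = 1079.3 mm / 286 years ≈ 3.774 mm/yr.

3.774 mm/yr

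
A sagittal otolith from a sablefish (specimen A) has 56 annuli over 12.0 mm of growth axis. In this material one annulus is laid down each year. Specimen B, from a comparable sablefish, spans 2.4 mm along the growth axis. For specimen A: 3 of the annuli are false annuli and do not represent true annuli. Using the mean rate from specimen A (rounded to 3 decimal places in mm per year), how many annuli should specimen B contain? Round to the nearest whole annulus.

11 annuli

Specimen A: true annulus count = 56 − 3 = 53.
A: Extension rate ≈ 12.0 / 53 = 0.226 mm/year.
B spans 2.4 / 0.226 = 10.62 years ≈ 11 annuli.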